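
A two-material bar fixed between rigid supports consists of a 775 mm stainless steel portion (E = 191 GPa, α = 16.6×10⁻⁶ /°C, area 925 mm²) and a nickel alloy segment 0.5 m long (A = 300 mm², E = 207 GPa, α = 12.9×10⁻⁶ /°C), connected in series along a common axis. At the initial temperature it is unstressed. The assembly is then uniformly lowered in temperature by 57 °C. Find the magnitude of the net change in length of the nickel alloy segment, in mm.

With the walls removed the bar would change length by δ_free = Σ αᵢΔT Lᵢ = 16.6×10⁻⁶×57×775 + 12.9×10⁻⁶×57×500 = 1.101 mm.
Since the ends are fixed, an axial force P builds up, equal in every segment, with P · Σ Lᵢ/(AᵢEᵢ) = δ_free.
The series flexibility is Σ Lᵢ/(AᵢEᵢ) = 775/(925×191×10³) + 500/(300×207×10³) = 1.244×10⁻⁵ mm/N.
Hence P = δ_free / Σ(L/AE) = 1.101/1.244×10⁻⁵ = 88.51 kN (tensile).
For the nickel alloy segment, free thermal change = 12.9×10⁻⁶×57×500 = 0.3677 mm and elastic change from P = 88510×500/(300×207×10³) = 0.7127 mm; these oppose, so the net change is 0.345 mm (segment lengthens).

|ΔL| ≈ 0.345 mm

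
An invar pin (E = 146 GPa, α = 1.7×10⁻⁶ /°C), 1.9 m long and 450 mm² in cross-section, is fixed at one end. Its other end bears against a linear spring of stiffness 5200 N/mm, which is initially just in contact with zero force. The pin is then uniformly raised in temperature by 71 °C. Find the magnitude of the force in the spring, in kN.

The unrestrained thermal change is αΔT L = 1.7×10⁻⁶ × 71 × 1900 = 0.2293 mm.
Let P be the compressive force at the spring. The pin shortens elastically by PL/(AE) and the spring compresses by P/k; together these equal δ_free.
So P = δ_free / [L/(AE) + 1/k] = 0.2293 / [ 1900/(450×146×10³) + 1/(5200) ].
P = 0.2293 / 0.0002212 = 1037 N.

P ≈ 1.04 kN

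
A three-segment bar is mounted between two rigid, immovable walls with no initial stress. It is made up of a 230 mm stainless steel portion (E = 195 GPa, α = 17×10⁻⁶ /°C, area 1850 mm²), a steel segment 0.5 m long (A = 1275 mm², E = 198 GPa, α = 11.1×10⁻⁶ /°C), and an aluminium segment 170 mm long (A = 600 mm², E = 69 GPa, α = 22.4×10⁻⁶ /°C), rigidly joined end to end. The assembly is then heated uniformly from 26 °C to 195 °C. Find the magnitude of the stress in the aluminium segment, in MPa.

Free thermal expansion of the whole bar: Σ αᵢΔT Lᵢ = 17×10⁻⁶×169×230 + 11.1×10⁻⁶×169×500 + 22.4×10⁻⁶×169×170 = 2.242 mm.
The walls prevent any net length change, so an axial force P (same in every segment) develops. Compatibility: P · Σ Lᵢ/(AᵢEᵢ) = δ_free.
Σ Lᵢ/(AᵢEᵢ) = 230/(1850×195×10³) + 500/(1275×198×10³) + 170/(600×69×10³) = 6.724×10⁻⁶ mm/N.
So P = 2.242 / 6.724×10⁻⁶ = 333.5 kN, compressive.
σ_{aluminium} = P / A = 333500 / 600 = 555.8 MPa.

σ ≈ 556 MPa (compressive)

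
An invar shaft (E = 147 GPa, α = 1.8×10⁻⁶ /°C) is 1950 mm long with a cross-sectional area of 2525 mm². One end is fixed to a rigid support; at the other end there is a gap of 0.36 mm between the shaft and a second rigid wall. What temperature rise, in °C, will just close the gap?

Contact occurs when the free expansion equals the gap: αΔT L = 0.36 mm.
So ΔT = g/(αL) = 0.36/(1.8×10⁻⁶ × 1950) = 102.6 °C.

ΔT ≈ 103 °C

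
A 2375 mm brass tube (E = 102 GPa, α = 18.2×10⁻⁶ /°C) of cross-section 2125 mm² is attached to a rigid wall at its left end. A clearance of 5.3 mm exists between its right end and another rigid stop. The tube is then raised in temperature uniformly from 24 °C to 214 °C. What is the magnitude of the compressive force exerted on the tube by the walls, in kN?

P ≈ 266 kN

If the wall were absent the tube would grow by αΔT L = 18.2×10⁻⁶ × 190 × 2375 = 8.213 mm.
This exceeds the 5.3 mm gap, so the wall pushes back. The portion of expansion that must be recovered elastically is δ_free − gap = 8.213 − 5.3 = 2.913 mm.
So σ = E(δ_free − g)/L = 102×10³ × 2.913/2375 = 125.1 MPa.
P = σA = 125.1 × 2125 = 265.8 kN.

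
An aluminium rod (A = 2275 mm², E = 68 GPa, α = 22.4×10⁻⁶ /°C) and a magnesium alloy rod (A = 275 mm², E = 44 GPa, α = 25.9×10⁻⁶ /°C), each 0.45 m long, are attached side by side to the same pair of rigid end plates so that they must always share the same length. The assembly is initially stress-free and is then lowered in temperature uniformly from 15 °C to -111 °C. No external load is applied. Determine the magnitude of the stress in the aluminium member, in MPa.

σ ≈ 2.18 MPa (compressive)

The magnesium alloy has the larger α, so on cooling it would change length more than the aluminium if both were free. The rigid plates force a common final length, so the magnesium alloy is put into tension and the aluminium into compression, with equal and opposite forces P (no external load).
Equating the net (thermal + elastic) strains gives |α₁ − α₂|·ΔT = P·[1/(A₁E₁) + 1/(A₂E₂)].
|α₁ − α₂|·ΔT = 3.5×10⁻⁶ × 126 = 0.000441.
1/(A₁E₁) + 1/(A₂E₂) = 1/(2275×68×10³) + 1/(275×44×10³) = 8.911×10⁻⁸ N⁻¹.
So P = 0.000441 / 8.911×10⁻⁸ = 4.949 kN.
σ_{aluminium} = P/A₁ = 4949/2275 = 2.175 MPa, compressive.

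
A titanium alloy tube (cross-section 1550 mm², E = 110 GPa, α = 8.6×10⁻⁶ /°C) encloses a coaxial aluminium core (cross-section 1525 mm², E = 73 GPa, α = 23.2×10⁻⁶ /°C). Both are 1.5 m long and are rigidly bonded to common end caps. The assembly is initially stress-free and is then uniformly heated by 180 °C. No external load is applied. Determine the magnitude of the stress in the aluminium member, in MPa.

σ ≈ 116 MPa (compressive)

Equilibrium of a rigid end plate with no external load gives equal and opposite internal forces ±P in the two members. Since α_{aluminium} > α_{titanium alloy}, heating drives the aluminium into compression and the titanium alloy into tension.
Compatibility of the two members (thermal + elastic change equal): (α₁ − α₂)ΔT = P·[1/(A₁E₁) + 1/(A₂E₂)].
|α₁ − α₂|·ΔT = 14.6×10⁻⁶ × 180 = 0.002628.
1/(A₁E₁) + 1/(A₂E₂) = 1/(1550×110×10³) + 1/(1525×73×10³) = 1.485×10⁻⁸ N⁻¹.
So P = 0.002628 / 1.485×10⁻⁸ = 177 kN.
σ_{aluminium} = P/A₂ = 177000/1525 = 116.1 MPa, compressive.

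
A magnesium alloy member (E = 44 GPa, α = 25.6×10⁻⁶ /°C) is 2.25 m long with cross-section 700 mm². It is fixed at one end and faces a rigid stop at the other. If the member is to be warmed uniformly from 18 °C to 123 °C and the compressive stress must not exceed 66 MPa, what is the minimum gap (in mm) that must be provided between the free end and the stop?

With no wall the member would lengthen by αΔT L = 25.6×10⁻⁶ × 105 × 2250 = 6.048 mm.
A stress of 66 MPa corresponds to the wall pushing the member back by σL/E = 66×2250/(44×10³) = 3.375 mm.
So the gap has to take up the difference, g_min = δ_free − σL/E = 6.048 − 3.375 = 2.673 mm.

g ≈ 2.67 mm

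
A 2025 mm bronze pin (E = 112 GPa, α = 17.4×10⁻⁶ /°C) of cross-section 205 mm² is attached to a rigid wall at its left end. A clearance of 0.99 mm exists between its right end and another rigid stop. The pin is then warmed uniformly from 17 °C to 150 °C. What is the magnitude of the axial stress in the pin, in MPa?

σ ≈ 204 MPa (compressive)

If the wall were absent the pin would grow by αΔT L = 17.4×10⁻⁶ × 133 × 2025 = 4.686 mm.
After closing the 0.99 mm clearance, 4.686 − 0.99 = 3.696 mm of expansion remains to be suppressed by the wall.
That suppressed elongation corresponds to σ = E·Δ/L = 112×10³ × 3.696/2025 = 204.4 MPa.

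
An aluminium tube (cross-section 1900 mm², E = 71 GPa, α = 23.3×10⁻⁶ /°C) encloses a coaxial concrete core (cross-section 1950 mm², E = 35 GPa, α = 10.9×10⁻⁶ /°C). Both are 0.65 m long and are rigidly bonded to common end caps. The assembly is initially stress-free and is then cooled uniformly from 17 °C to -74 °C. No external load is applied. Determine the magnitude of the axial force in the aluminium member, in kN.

P ≈ 51.1 kN (tensile in the aluminium)

Both members must finish at the same length. With the larger α, the aluminium tends to over-contract; the plates restrain it, putting the aluminium in tension and the concrete in compression. With no external load the two internal forces are equal and opposite, magnitude P.
Compatibility of the two members (thermal + elastic change equal): (α₁ − α₂)ΔT = P·[1/(A₁E₁) + 1/(A₂E₂)].
|α₁ − α₂|·ΔT = 12.4×10⁻⁶ × 91 = 0.001128.
1/(A₁E₁) + 1/(A₂E₂) = 1/(1900×71×10³) + 1/(1950×35×10³) = 2.206×10⁻⁸ N⁻¹.
P = 0.001128 / 2.206×10⁻⁸ = 51140 N = 51.14 kN.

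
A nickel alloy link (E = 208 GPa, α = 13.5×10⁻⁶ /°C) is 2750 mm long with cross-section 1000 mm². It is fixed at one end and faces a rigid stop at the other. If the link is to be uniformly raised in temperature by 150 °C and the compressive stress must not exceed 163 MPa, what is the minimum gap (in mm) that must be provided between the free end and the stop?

Free expansion if unrestrained: δ_free = αΔT L = 13.5×10⁻⁶ × 150 × 2750 = 5.569 mm.
At the allowable stress the elastic shortening the wall may impose is σL/E = 163 × 2750 / (208×10³) = 2.155 mm.
The gap must absorb the remainder: g_min = 5.569 − 2.155 = 3.414 mm.

g ≈ 3.41 mm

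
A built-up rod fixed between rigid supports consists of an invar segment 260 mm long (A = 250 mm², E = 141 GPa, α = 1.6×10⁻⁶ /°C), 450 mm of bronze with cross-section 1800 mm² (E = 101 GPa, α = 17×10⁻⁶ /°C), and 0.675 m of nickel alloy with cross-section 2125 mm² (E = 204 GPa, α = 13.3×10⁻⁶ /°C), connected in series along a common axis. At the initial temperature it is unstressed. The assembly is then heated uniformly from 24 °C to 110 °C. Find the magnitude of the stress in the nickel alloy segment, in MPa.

σ ≈ 60.5 MPa (compressive)

With the walls removed the bar would change length by δ_free = Σ αᵢΔT Lᵢ = 1.6×10⁻⁶×86×260 + 17×10⁻⁶×86×450 + 13.3×10⁻⁶×86×675 = 1.466 mm.
Since the ends are fixed, an axial force P builds up, equal in every segment, with P · Σ Lᵢ/(AᵢEᵢ) = δ_free.
Σ Lᵢ/(AᵢEᵢ) = 260/(250×141×10³) + 450/(1800×101×10³) + 675/(2125×204×10³) = 1.141×10⁻⁵ mm/N.
P = 1.466 / 1.141×10⁻⁵ = 128500 N = 128.5 kN, compressive.
σ_{nickel alloy} = P / A = 128500 / 2125 = 60.46 MPa.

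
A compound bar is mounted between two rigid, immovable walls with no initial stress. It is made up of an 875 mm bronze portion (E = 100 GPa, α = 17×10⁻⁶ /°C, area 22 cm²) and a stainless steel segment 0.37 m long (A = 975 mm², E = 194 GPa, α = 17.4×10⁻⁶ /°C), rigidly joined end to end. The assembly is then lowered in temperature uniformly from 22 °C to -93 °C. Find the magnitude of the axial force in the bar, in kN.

If the supports were absent, the total length change would be Σ αᵢΔT Lᵢ = 17×10⁻⁶×115×875 + 17.4×10⁻⁶×115×370 = 2.451 mm.
The walls prevent any net length change, so an axial force P (same in every segment) develops. Compatibility: P · Σ Lᵢ/(AᵢEᵢ) = δ_free.
Σ Lᵢ/(AᵢEᵢ) = 875/(2200×100×10³) + 370/(975×194×10³) = 5.933×10⁻⁶ mm/N.
So P = 2.451 / 5.933×10⁻⁶ = 413.1 kN, tensile.

P ≈ 413 kN (tensile)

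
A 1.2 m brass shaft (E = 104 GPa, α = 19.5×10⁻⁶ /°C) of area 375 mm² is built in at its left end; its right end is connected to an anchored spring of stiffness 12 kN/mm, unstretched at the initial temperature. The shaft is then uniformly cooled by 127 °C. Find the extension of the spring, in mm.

If the spring were absent the shaft would shorten by αΔT L = 19.5×10⁻⁶ × 127 × 1200 = 2.972 mm.
Let P be the tensile force in the spring. The shaft extends elastically by PL/(AE) and the spring stretches by P/k; together these equal δ_free.
P [ L/(AE) + 1/k ] = δ_free → P [ 1200/(375×104×10³) + 1/(12×10³) ] = 2.972.
P = 2.972 / 0.0001141 = 26040 N.
Spring extension = P/k = 26040/(12×10³) = 2.17 mm.

δ ≈ 2.17 mm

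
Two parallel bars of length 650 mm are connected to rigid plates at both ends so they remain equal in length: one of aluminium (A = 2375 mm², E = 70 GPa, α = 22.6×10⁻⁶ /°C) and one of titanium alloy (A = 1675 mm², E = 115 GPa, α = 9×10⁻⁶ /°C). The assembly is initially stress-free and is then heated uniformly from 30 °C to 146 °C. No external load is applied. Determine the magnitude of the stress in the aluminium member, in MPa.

Equilibrium of a rigid end plate with no external load gives equal and opposite internal forces ±P in the two members. Since α_{aluminium} > α_{titanium alloy}, heating drives the aluminium into compression and the titanium alloy into tension.
Setting the final lengths equal and cancelling L: (α₁ − α₂)ΔT = P/(A₁E₁) + P/(A₂E₂).
|α₁ − α₂|·ΔT = 13.6×10⁻⁶ × 116 = 0.001578.
1/(A₁E₁) + 1/(A₂E₂) = 1/(2375×70×10³) + 1/(1675×115×10³) = 1.121×10⁻⁸ N⁻¹.
P = 0.001578 / 1.121×10⁻⁸ = 140800 N = 140.8 kN.
σ_{aluminium} = P/A₁ = 140800/2375 = 59.27 MPa, compressive.

σ ≈ 59.3 MPa (compressive)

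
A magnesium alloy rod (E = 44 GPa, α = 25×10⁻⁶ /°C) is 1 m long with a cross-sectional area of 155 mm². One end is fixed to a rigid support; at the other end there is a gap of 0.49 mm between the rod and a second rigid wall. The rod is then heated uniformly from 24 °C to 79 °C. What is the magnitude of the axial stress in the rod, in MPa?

Unrestrained expansion: δ_free = αΔT L = 25×10⁻⁶ × 55 × 1000 = 1.375 mm.
After closing the 0.49 mm clearance, 1.375 − 0.49 = 0.885 mm of expansion remains to be suppressed by the wall.
Compatibility: PL/(AE) = 0.885 mm, so σ = P/A = E × (0.885/1000) = 38.94 MPa.

σ ≈ 38.9 MPa (compressive)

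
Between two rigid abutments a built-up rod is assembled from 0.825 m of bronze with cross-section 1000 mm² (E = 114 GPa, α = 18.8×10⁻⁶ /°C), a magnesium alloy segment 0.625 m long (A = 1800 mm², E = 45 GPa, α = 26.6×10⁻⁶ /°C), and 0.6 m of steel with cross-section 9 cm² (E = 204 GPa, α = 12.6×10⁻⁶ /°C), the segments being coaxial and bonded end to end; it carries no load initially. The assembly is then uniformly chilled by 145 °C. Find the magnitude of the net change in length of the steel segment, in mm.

With the walls removed the bar would change length by δ_free = Σ αᵢΔT Lᵢ = 18.8×10⁻⁶×145×825 + 26.6×10⁻⁶×145×625 + 12.6×10⁻⁶×145×600 = 5.756 mm.
Since the ends are fixed, an axial force P builds up, equal in every segment, with P · Σ Lᵢ/(AᵢEᵢ) = δ_free.
Σ Lᵢ/(AᵢEᵢ) = 825/(1000×114×10³) + 625/(1800×45×10³) + 600/(900×204×10³) = 1.822×10⁻⁵ mm/N.
Hence P = δ_free / Σ(L/AE) = 5.756/1.822×10⁻⁵ = 315.9 kN (tensile).
For the steel segment, free thermal change = 12.6×10⁻⁶×145×600 = 1.096 mm and elastic change from P = 315900×600/(900×204×10³) = 1.032 mm; these oppose, so the net change is 0.0639 mm (segment shortens).

|ΔL| ≈ 0.0639 mm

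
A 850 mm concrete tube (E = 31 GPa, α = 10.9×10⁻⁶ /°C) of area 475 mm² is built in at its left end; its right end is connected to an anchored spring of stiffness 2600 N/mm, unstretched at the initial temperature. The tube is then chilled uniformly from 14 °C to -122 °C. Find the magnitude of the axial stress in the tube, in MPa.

σ ≈ 6 MPa (tensile)

If the spring were absent the tube would shorten by αΔT L = 10.9×10⁻⁶ × 136 × 850 = 1.26 mm.
Let P be the tensile force in the spring. The tube extends elastically by PL/(AE) and the spring stretches by P/k; together these equal δ_free.
P [ L/(AE) + 1/k ] = δ_free → P [ 850/(475×31×10³) + 1/(2600) ] = 1.26.
P = 1.26 / 0.0004423 = 2849 N.
σ = P/A = 2849/475 = 5.997 MPa.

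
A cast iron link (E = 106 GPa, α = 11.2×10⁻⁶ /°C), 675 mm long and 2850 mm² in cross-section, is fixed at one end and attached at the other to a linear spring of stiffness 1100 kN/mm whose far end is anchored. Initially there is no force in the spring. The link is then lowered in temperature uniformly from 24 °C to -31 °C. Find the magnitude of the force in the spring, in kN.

The unrestrained thermal change is αΔT L = 11.2×10⁻⁶ × 55 × 675 = 0.4158 mm.
With a force P in the spring, the elastic change of the link is PL/(AE) and that of the spring is P/k; compatibility requires their sum to equal δ_free.
So P = δ_free / [L/(AE) + 1/k] = 0.4158 / [ 675/(2850×106×10³) + 1/(1100×10³) ].
P = 0.4158 / 3.143×10⁻⁶ = 132300 N.

P ≈ 132 kN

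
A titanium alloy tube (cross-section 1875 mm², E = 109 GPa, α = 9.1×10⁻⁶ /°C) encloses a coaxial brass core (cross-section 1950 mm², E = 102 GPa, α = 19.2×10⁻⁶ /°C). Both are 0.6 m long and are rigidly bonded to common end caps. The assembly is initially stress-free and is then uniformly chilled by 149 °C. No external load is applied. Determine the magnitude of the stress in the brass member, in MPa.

σ ≈ 77.8 MPa (tensile)

Both members must finish at the same length. With the larger α, the brass tends to over-contract; the plates restrain it, putting the brass in tension and the titanium alloy in compression. With no external load the two internal forces are equal and opposite, magnitude P.
Setting the final lengths equal and cancelling L: (α₁ − α₂)ΔT = P/(A₁E₁) + P/(A₂E₂).
|α₁ − α₂|·ΔT = 10.1×10⁻⁶ × 149 = 0.001505.
1/(A₁E₁) + 1/(A₂E₂) = 1/(1875×109×10³) + 1/(1950×102×10³) = 9.921×10⁻⁹ N⁻¹.
So P = 0.001505 / 9.921×10⁻⁹ = 151.7 kN.
σ_{brass} = P/A₂ = 151700/1950 = 77.79 MPa, tensile.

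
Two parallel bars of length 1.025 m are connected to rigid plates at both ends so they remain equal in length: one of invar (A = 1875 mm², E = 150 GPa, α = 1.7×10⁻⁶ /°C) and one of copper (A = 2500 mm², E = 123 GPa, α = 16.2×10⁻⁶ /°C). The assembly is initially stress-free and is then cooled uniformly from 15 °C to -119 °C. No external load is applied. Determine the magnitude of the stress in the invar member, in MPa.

σ ≈ 152 MPa (compressive)

Both members must finish at the same length. With the larger α, the copper tends to over-contract; the plates restrain it, putting the copper in tension and the invar in compression. With no external load the two internal forces are equal and opposite, magnitude P.
Compatibility of the two members (thermal + elastic change equal): (α₁ − α₂)ΔT = P·[1/(A₁E₁) + 1/(A₂E₂)].
|α₁ − α₂|·ΔT = 14.5×10⁻⁶ × 134 = 0.001943.
1/(A₁E₁) + 1/(A₂E₂) = 1/(1875×150×10³) + 1/(2500×123×10³) = 6.808×10⁻⁹ N⁻¹.
P = 0.001943 / 6.808×10⁻⁹ = 285400 N = 285.4 kN.
σ_{invar} = P/A₁ = 285400/1875 = 152.2 MPa, compressive.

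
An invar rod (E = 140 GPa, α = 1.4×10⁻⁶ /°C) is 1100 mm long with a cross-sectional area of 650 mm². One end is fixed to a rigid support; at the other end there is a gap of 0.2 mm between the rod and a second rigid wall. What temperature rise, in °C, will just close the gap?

Contact occurs when the free expansion equals the gap: αΔT L = 0.2 mm.
ΔT = 0.2 / (1.4×10⁻⁶ × 1100) = 129.9 °C.

ΔT ≈ 130 °C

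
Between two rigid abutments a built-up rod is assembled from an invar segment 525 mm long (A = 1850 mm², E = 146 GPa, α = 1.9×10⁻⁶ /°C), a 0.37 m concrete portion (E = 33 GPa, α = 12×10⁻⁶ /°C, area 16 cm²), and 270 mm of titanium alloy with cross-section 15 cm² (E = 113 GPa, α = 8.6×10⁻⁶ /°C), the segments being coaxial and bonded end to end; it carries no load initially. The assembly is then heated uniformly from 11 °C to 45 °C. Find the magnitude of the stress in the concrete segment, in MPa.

σ ≈ 15.6 MPa (compressive)

If the supports were absent, the total length change would be Σ αᵢΔT Lᵢ = 1.9×10⁻⁶×34×525 + 12×10⁻⁶×34×370 + 8.6×10⁻⁶×34×270 = 0.2638 mm.
The walls prevent any net length change, so an axial force P (same in every segment) develops. Compatibility: P · Σ Lᵢ/(AᵢEᵢ) = δ_free.
Σ Lᵢ/(AᵢEᵢ) = 525/(1850×146×10³) + 370/(1600×33×10³) + 270/(1500×113×10³) = 1.054×10⁻⁵ mm/N.
Hence P = δ_free / Σ(L/AE) = 0.2638/1.054×10⁻⁵ = 25.02 kN (compressive).
σ_{concrete} = P / A = 25020 / 1600 = 15.64 MPa.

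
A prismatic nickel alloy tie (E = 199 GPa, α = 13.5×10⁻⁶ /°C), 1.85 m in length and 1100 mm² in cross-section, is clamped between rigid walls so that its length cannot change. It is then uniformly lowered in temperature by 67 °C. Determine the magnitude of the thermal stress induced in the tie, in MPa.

σ ≈ 180 MPa (tensile)

With length fixed, the mechanical strain must cancel the thermal strain αΔT = 13.5×10⁻⁶ × 67 = 904.5×10⁻⁶.
Hence σ = E·αΔT = 199×10³ × 904.5×10⁻⁶ = 180 MPa, tensile.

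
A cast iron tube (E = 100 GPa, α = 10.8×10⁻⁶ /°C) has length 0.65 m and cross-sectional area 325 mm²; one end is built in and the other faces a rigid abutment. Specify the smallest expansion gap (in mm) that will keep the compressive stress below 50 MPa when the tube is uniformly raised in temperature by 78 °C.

Free expansion if unrestrained: δ_free = αΔT L = 10.8×10⁻⁶ × 78 × 650 = 0.5476 mm.
A stress of 50 MPa corresponds to the wall pushing the tube back by σL/E = 50×650/(100×10³) = 0.325 mm.
The gap must absorb the remainder: g_min = 0.5476 − 0.325 = 0.2226 mm.

g ≈ 0.223 mm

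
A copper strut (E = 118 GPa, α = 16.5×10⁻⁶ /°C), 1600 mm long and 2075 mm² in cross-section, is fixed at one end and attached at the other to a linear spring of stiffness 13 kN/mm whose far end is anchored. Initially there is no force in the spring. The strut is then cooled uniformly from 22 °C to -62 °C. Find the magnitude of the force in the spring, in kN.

P ≈ 26.6 kN

The unrestrained thermal change is αΔT L = 16.5×10⁻⁶ × 84 × 1600 = 2.218 mm.
With a force P in the spring, the elastic change of the strut is PL/(AE) and that of the spring is P/k; compatibility requires their sum to equal δ_free.
P [ L/(AE) + 1/k ] = δ_free → P [ 1600/(2075×118×10³) + 1/(13×10³) ] = 2.218.
P = 2.218 / 8.346×10⁻⁵ = 26570 N.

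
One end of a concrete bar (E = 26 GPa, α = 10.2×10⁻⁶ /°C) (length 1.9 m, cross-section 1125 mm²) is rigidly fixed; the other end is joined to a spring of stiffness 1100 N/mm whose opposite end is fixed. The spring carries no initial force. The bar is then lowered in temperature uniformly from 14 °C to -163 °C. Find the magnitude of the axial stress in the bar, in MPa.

If the spring were absent the bar would shorten by αΔT L = 10.2×10⁻⁶ × 177 × 1900 = 3.43 mm.
Let P be the tensile force in the spring. The bar extends elastically by PL/(AE) and the spring stretches by P/k; together these equal δ_free.
So P = δ_free / [L/(AE) + 1/k] = 3.43 / [ 1900/(1125×26×10³) + 1/(1100) ].
P = 3.43 / 0.000974 = 3522 N.
σ = P/A = 3522/1125 = 3.13 MPa.

σ ≈ 3.13 MPa (tensile)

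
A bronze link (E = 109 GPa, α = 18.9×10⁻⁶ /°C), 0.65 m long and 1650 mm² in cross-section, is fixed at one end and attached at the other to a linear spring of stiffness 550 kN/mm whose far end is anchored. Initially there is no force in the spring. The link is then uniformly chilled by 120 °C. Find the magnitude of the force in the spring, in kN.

Free thermal contraction: δ_free = αΔT L = 18.9×10⁻⁶ × 120 × 650 = 1.474 mm.
With a force P in the spring, the elastic change of the link is PL/(AE) and that of the spring is P/k; compatibility requires their sum to equal δ_free.
So P = δ_free / [L/(AE) + 1/k] = 1.474 / [ 650/(1650×109×10³) + 1/(550×10³) ].
P = 1.474 / 5.432×10⁻⁶ = 271400 N.

P ≈ 271 kN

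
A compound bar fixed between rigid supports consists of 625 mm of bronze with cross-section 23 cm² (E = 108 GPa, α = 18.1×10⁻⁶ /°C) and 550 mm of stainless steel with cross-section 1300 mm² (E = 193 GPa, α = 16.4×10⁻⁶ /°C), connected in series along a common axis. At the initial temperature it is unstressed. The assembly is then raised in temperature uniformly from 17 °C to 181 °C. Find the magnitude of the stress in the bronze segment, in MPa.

σ ≈ 308 MPa (compressive)

Free thermal expansion of the whole bar: Σ αᵢΔT Lᵢ = 18.1×10⁻⁶×164×625 + 16.4×10⁻⁶×164×550 = 3.335 mm.
The rigid supports impose zero overall length change; the single axial force P common to all segments must satisfy P Σ Lᵢ/(AᵢEᵢ) = δ_free.
The series flexibility is Σ Lᵢ/(AᵢEᵢ) = 625/(2300×108×10³) + 550/(1300×193×10³) = 4.708×10⁻⁶ mm/N.
P = 3.335 / 4.708×10⁻⁶ = 708200 N = 708.2 kN, compressive.
σ_{bronze} = P / A = 708200 / 2300 = 307.9 MPa.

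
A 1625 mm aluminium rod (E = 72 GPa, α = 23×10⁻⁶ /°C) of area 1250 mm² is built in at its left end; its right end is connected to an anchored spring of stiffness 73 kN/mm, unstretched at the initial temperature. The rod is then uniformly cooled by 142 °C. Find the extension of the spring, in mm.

δ ≈ 2.29 mm

If the spring were absent the rod would shorten by αΔT L = 23×10⁻⁶ × 142 × 1625 = 5.307 mm.
Let P be the tensile force in the spring. The rod extends elastically by PL/(AE) and the spring stretches by P/k; together these equal δ_free.
P [ L/(AE) + 1/k ] = δ_free → P [ 1625/(1250×72×10³) + 1/(73×10³) ] = 5.307.
P = 5.307 / 3.175×10⁻⁵ = 167100 N.
Spring extension = P/k = 167100/(73×10³) = 2.29 mm.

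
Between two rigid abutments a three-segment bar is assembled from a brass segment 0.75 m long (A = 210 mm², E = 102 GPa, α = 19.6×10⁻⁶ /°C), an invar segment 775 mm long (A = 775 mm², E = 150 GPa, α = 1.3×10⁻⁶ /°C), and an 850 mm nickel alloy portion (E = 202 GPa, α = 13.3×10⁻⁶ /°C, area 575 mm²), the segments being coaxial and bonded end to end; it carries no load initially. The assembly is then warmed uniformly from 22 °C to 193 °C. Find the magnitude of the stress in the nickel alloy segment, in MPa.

If the supports were absent, the total length change would be Σ αᵢΔT Lᵢ = 19.6×10⁻⁶×171×750 + 1.3×10⁻⁶×171×775 + 13.3×10⁻⁶×171×850 = 4.619 mm.
The rigid supports impose zero overall length change; the single axial force P common to all segments must satisfy P Σ Lᵢ/(AᵢEᵢ) = δ_free.
The series flexibility is Σ Lᵢ/(AᵢEᵢ) = 750/(210×102×10³) + 775/(775×150×10³) + 850/(575×202×10³) = 4.9×10⁻⁵ mm/N.
P = 4.619 / 4.9×10⁻⁵ = 94270 N = 94.27 kN, compressive.
σ_{nickel alloy} = P / A = 94270 / 575 = 163.9 MPa.

σ ≈ 164 MPa (compressive)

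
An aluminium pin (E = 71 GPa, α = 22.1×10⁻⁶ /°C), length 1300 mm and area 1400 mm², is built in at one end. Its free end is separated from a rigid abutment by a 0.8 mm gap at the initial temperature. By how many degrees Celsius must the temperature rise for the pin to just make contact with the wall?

The gap closes when αΔT L = 0.8 mm, since the pin is still unstressed at that instant.
ΔT = 0.8 / (22.1×10⁻⁶ × 1300) = 27.85 °C.

ΔT ≈ 27.8 °C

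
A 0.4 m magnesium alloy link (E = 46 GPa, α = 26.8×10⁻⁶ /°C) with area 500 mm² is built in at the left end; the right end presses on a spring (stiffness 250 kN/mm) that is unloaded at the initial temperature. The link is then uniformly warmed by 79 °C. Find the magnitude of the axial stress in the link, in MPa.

Free thermal expansion: δ_free = αΔT L = 26.8×10⁻⁶ × 79 × 400 = 0.8469 mm.
With a force P in the spring, the elastic change of the link is PL/(AE) and that of the spring is P/k; compatibility requires their sum to equal δ_free.
So P = δ_free / [L/(AE) + 1/k] = 0.8469 / [ 400/(500×46×10³) + 1/(250×10³) ].
P = 0.8469 / 2.139×10⁻⁵ = 39590 N.
σ = P/A = 39590/500 = 79.18 MPa.

σ ≈ 79.2 MPa (compressive)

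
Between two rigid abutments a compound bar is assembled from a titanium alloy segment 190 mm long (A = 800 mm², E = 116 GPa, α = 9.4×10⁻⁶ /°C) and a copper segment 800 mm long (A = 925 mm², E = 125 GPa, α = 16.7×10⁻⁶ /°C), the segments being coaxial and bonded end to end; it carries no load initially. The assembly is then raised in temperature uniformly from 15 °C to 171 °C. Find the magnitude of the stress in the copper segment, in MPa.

σ ≈ 285 MPa (compressive)

Free thermal expansion of the whole bar: Σ αᵢΔT Lᵢ = 9.4×10⁻⁶×156×190 + 16.7×10⁻⁶×156×800 = 2.363 mm.
The rigid supports impose zero overall length change; the single axial force P common to all segments must satisfy P Σ Lᵢ/(AᵢEᵢ) = δ_free.
Σ Lᵢ/(AᵢEᵢ) = 190/(800×116×10³) + 800/(925×125×10³) = 8.966×10⁻⁶ mm/N.
So P = 2.363 / 8.966×10⁻⁶ = 263.5 kN, compressive.
σ_{copper} = P / A = 263500 / 925 = 284.9 MPa.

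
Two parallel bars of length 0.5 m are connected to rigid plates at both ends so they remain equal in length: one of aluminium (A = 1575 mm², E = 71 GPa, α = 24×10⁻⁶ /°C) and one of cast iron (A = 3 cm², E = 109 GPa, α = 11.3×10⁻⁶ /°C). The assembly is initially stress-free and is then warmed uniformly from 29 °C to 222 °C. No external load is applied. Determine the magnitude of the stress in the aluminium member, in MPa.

σ ≈ 39.4 MPa (compressive)

Equilibrium of a rigid end plate with no external load gives equal and opposite internal forces ±P in the two members. Since α_{aluminium} > α_{cast iron}, heating drives the aluminium into compression and the cast iron into tension.
Setting the final lengths equal and cancelling L: (α₁ − α₂)ΔT = P/(A₁E₁) + P/(A₂E₂).
|α₁ − α₂|·ΔT = 12.7×10⁻⁶ × 193 = 0.002451.
1/(A₁E₁) + 1/(A₂E₂) = 1/(1575×71×10³) + 1/(300×109×10³) = 3.952×10⁻⁸ N⁻¹.
So P = 0.002451 / 3.952×10⁻⁸ = 62.02 kN.
σ_{aluminium} = P/A₁ = 62020/1575 = 39.38 MPa, compressive.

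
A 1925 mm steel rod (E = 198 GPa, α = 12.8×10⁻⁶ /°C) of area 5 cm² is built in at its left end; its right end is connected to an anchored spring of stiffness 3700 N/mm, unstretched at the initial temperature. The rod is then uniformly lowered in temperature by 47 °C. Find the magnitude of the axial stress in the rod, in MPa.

If the spring were absent the rod would shorten by αΔT L = 12.8×10⁻⁶ × 47 × 1925 = 1.158 mm.
With a force P in the spring, the elastic change of the rod is PL/(AE) and that of the spring is P/k; compatibility requires their sum to equal δ_free.
So P = δ_free / [L/(AE) + 1/k] = 1.158 / [ 1925/(500×198×10³) + 1/(3700) ].
P = 1.158 / 0.0002897 = 3997 N.
σ = P/A = 3997/500 = 7.995 MPa.

σ ≈ 7.99 MPa (tensile)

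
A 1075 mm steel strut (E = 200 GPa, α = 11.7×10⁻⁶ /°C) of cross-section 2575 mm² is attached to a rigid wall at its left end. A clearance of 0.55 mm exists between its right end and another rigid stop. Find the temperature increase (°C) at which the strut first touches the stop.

Contact occurs when the free expansion equals the gap: αΔT L = 0.55 mm.
So ΔT = g/(αL) = 0.55/(11.7×10⁻⁶ × 1075) = 43.73 °C.

ΔT ≈ 43.7 °C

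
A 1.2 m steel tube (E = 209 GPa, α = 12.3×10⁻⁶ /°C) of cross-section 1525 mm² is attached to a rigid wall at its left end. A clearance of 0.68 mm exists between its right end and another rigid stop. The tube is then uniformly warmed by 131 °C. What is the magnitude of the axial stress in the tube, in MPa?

σ ≈ 218 MPa (compressive)

Unrestrained expansion: δ_free = αΔT L = 12.3×10⁻⁶ × 131 × 1200 = 1.934 mm.
After closing the 0.68 mm clearance, 1.934 − 0.68 = 1.254 mm of expansion remains to be suppressed by the wall.
So σ = E(δ_free − g)/L = 209×10³ × 1.254/1200 = 218.3 MPa.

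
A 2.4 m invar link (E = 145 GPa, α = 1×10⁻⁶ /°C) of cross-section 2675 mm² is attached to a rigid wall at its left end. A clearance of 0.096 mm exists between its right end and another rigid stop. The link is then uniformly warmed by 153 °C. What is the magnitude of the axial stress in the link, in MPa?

σ ≈ 16.4 MPa (compressive)

If the wall were absent the link would grow by αΔT L = 1×10⁻⁶ × 153 × 2400 = 0.3672 mm.
The gap closes (δ_free > 0.096 mm) and the wall then resists a further 0.3672 − 0.096 = 0.2712 mm of expansion.
That suppressed elongation corresponds to σ = E·Δ/L = 145×10³ × 0.2712/2400 = 16.39 MPa.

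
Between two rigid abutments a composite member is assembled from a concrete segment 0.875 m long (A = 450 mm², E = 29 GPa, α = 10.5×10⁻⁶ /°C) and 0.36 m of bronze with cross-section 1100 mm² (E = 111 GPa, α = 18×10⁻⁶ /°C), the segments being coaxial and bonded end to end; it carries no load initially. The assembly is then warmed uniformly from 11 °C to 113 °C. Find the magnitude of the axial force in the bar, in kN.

If the supports were absent, the total length change would be Σ αᵢΔT Lᵢ = 10.5×10⁻⁶×102×875 + 18×10⁻⁶×102×360 = 1.598 mm.
The walls prevent any net length change, so an axial force P (same in every segment) develops. Compatibility: P · Σ Lᵢ/(AᵢEᵢ) = δ_free.
Σ Lᵢ/(AᵢEᵢ) = 875/(450×29×10³) + 360/(1100×111×10³) = 7×10⁻⁵ mm/N.
P = 1.598 / 7×10⁻⁵ = 22830 N = 22.83 kN, compressive.

P ≈ 22.8 kN (compressive)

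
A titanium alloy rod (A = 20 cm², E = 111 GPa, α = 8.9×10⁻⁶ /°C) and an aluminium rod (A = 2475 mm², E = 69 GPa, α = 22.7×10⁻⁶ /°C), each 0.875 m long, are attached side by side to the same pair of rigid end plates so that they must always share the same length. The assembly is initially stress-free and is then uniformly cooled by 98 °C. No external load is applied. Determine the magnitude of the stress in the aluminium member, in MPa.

Equilibrium of a rigid end plate with no external load gives equal and opposite internal forces ±P in the two members. Since α_{aluminium} > α_{titanium alloy}, cooling drives the aluminium into tension and the titanium alloy into compression.
Setting the final lengths equal and cancelling L: (α₁ − α₂)ΔT = P/(A₁E₁) + P/(A₂E₂).
|α₁ − α₂|·ΔT = 13.8×10⁻⁶ × 98 = 0.001352.
1/(A₁E₁) + 1/(A₂E₂) = 1/(2000×111×10³) + 1/(2475×69×10³) = 1.036×10⁻⁸ N⁻¹.
P = 0.001352 / 1.036×10⁻⁸ = 130500 N = 130.5 kN.
σ_{aluminium} = P/A₂ = 130500/2475 = 52.74 MPa, tensile.

σ ≈ 52.7 MPa (tensile)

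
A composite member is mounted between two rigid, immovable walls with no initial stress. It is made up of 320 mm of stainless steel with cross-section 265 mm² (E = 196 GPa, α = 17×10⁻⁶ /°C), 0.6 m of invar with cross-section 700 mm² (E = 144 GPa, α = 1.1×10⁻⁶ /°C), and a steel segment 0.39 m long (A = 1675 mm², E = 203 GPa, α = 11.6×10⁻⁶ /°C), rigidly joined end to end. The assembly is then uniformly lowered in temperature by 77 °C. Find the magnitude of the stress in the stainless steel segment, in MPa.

With the walls removed the bar would change length by δ_free = Σ αᵢΔT Lᵢ = 17×10⁻⁶×77×320 + 1.1×10⁻⁶×77×600 + 11.6×10⁻⁶×77×390 = 0.818 mm.
Since the ends are fixed, an axial force P builds up, equal in every segment, with P · Σ Lᵢ/(AᵢEᵢ) = δ_free.
Σ Lᵢ/(AᵢEᵢ) = 320/(265×196×10³) + 600/(700×144×10³) + 390/(1675×203×10³) = 1.326×10⁻⁵ mm/N.
So P = 0.818 / 1.326×10⁻⁵ = 61.69 kN, tensile.
σ_{stainless steel} = P / A = 61690 / 265 = 232.8 MPa.

σ ≈ 233 MPa (tensile)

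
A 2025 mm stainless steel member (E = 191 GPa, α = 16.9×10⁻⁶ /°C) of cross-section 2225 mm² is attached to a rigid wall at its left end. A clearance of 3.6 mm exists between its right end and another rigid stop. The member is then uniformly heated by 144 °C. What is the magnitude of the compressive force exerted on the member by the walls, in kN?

Free thermal elongation = αΔT L = 16.9×10⁻⁶ × 144 × 2025 = 4.928 mm.
The gap closes (δ_free > 3.6 mm) and the wall then resists a further 4.928 − 3.6 = 1.328 mm of expansion.
So σ = E(δ_free − g)/L = 191×10³ × 1.328/2025 = 125.3 MPa.
P = σA = 125.3 × 2225 = 278.7 kN.

P ≈ 279 kN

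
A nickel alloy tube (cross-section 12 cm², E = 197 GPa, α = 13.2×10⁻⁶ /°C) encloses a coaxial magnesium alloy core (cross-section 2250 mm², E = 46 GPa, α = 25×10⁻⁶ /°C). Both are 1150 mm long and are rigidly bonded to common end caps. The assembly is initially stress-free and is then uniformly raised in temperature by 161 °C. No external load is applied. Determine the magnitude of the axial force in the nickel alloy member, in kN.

Equilibrium of a rigid end plate with no external load gives equal and opposite internal forces ±P in the two members. Since α_{magnesium alloy} > α_{nickel alloy}, heating drives the magnesium alloy into compression and the nickel alloy into tension.
Setting the final lengths equal and cancelling L: (α₁ − α₂)ΔT = P/(A₁E₁) + P/(A₂E₂).
|α₁ − α₂|·ΔT = 11.8×10⁻⁶ × 161 = 0.0019.
1/(A₁E₁) + 1/(A₂E₂) = 1/(1200×197×10³) + 1/(2250×46×10³) = 1.389×10⁻⁸ N⁻¹.
So P = 0.0019 / 1.389×10⁻⁸ = 136.8 kN.

P ≈ 137 kN (tensile in the nickel alloy)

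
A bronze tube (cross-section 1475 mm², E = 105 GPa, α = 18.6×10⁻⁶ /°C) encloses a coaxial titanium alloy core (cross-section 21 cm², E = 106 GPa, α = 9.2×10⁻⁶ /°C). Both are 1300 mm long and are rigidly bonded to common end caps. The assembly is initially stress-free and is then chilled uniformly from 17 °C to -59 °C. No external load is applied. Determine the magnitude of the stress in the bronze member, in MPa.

σ ≈ 44.2 MPa (tensile)

Equilibrium of a rigid end plate with no external load gives equal and opposite internal forces ±P in the two members. Since α_{bronze} > α_{titanium alloy}, cooling drives the bronze into tension and the titanium alloy into compression.
Equating the net (thermal + elastic) strains gives |α₁ − α₂|·ΔT = P·[1/(A₁E₁) + 1/(A₂E₂)].
|α₁ − α₂|·ΔT = 9.4×10⁻⁶ × 76 = 0.0007144.
1/(A₁E₁) + 1/(A₂E₂) = 1/(1475×105×10³) + 1/(2100×106×10³) = 1.095×10⁻⁸ N⁻¹.
So P = 0.0007144 / 1.095×10⁻⁸ = 65.25 kN.
σ_{bronze} = P/A₁ = 65250/1475 = 44.24 MPa, tensile.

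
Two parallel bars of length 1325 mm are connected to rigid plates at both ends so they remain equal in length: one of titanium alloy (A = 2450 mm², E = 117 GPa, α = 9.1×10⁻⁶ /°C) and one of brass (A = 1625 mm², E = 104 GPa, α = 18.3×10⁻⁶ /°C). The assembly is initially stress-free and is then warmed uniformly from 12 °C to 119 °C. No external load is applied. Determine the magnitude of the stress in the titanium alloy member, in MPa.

σ ≈ 42.7 MPa (tensile)

Both members must finish at the same length. With the larger α, the brass tends to over-expand; the plates restrain it, putting the brass in compression and the titanium alloy in tension. With no external load the two internal forces are equal and opposite, magnitude P.
Compatibility of the two members (thermal + elastic change equal): (α₁ − α₂)ΔT = P·[1/(A₁E₁) + 1/(A₂E₂)].
|α₁ − α₂|·ΔT = 9.2×10⁻⁶ × 107 = 0.0009844.
1/(A₁E₁) + 1/(A₂E₂) = 1/(2450×117×10³) + 1/(1625×104×10³) = 9.406×10⁻⁹ N⁻¹.
So P = 0.0009844 / 9.406×10⁻⁹ = 104.7 kN.
σ_{titanium alloy} = P/A₁ = 104700/2450 = 42.72 MPa, tensile.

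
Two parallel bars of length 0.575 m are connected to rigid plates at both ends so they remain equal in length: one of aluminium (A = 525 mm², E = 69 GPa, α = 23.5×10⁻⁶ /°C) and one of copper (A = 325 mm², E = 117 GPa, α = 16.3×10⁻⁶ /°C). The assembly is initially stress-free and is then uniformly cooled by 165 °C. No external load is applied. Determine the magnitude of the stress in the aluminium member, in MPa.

Equilibrium of a rigid end plate with no external load gives equal and opposite internal forces ±P in the two members. Since α_{aluminium} > α_{copper}, cooling drives the aluminium into tension and the copper into compression.
Setting the final lengths equal and cancelling L: (α₁ − α₂)ΔT = P/(A₁E₁) + P/(A₂E₂).
|α₁ − α₂|·ΔT = 7.2×10⁻⁶ × 165 = 0.001188.
1/(A₁E₁) + 1/(A₂E₂) = 1/(525×69×10³) + 1/(325×117×10³) = 5.39×10⁻⁸ N⁻¹.
P = 0.001188 / 5.39×10⁻⁸ = 22040 N = 22.04 kN.
σ_{aluminium} = P/A₁ = 22040/525 = 41.98 MPa, tensile.

σ ≈ 42 MPa (tensile)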